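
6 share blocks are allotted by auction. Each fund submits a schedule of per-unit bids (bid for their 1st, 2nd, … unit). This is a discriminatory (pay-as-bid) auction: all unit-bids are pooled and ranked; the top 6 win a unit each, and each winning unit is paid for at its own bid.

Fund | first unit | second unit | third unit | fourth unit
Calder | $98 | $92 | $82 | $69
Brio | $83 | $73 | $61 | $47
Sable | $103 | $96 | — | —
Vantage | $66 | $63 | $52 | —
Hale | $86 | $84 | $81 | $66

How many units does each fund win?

Calder 2, Hale 2, Sable 2

Pooled unit-bids ranked (top 6): 103 (Sable-1), 98 (Calder-1), 96 (Sable-2), 92 (Calder-2), 86 (Hale-1), 84 (Hale-2)
Next rejected bid: $83 (not a price — pay-as-bid).
Allocation: Calder 2, Hale 2, Sable 2.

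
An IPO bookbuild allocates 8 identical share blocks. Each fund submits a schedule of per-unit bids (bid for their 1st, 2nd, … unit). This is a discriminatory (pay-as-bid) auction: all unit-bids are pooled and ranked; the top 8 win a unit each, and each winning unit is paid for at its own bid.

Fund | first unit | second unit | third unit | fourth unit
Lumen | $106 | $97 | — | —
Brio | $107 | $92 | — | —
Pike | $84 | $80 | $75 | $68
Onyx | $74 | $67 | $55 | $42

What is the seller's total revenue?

Total revenue: $715

Merging the schedules and taking the best 8: 107 (Brio-1), 106 (Lumen-1), 97 (Lumen-2), 92 (Brio-2), 84 (Pike-1), 80 (Pike-2), 75 (Pike-3), 74 (Onyx-1)
Next rejected bid: $68 (not a price — pay-as-bid).
Each winning unit pays its own bid.
Revenue = 107 + 106 + 97 + 92 + 84 + 80 + 75 + 74 = $715.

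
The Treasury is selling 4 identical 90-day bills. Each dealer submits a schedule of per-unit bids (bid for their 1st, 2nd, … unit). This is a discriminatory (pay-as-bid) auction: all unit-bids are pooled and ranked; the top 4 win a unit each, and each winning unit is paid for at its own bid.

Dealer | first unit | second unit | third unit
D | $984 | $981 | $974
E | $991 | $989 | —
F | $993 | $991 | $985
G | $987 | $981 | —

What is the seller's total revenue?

All unit-bids, highest first — top 4: 993 (F-1), 991 (E-1), 991 (F-2), 989 (E-2)
Next rejected bid: $987 (not a price — pay-as-bid).
Each winning unit pays its own bid.
Revenue = 993 + 991 + 991 + 989 = $3,964.

Total revenue: $3,964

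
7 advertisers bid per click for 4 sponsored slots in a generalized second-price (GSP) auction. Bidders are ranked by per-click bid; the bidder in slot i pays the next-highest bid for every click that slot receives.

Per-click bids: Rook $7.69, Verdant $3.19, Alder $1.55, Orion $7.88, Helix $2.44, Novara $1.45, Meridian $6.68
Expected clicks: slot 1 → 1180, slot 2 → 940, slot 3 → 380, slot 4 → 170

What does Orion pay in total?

Orion pays $9074.20

Per-click bids in order: $7.88 (Orion) > $7.69 (Rook) > $6.68 (Meridian) > $3.19 (Verdant) > $2.44 (Helix) > …
Orion holds slot 1 → pays next bid $7.69 × 1180 clicks = $9074.20.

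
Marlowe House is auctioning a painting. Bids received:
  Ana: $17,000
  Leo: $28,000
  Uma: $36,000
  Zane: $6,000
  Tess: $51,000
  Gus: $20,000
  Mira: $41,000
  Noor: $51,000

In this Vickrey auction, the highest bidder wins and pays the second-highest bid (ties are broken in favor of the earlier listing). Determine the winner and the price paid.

Tess pays $51,000

Rule: the highest bidder wins and pays the second-highest bid.
Bids ranked: 51,000 (Tess) > 51,000 (Noor) > 41,000 (Mira) > 36,000 (Uma) > 28,000 (Leo) > 20,000 (Gus) > …
Tie at $51,000 → Tess wins by tie-break.
Tess wins with the highest bid; price is set by the runner-up at $51,000.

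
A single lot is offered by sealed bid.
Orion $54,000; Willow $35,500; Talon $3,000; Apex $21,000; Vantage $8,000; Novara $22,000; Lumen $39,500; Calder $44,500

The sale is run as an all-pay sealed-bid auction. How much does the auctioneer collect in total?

Bids in order: 54,000 (Orion) > 44,500 (Calder) > 39,500 (Lumen) > 35,500 (Willow) > 22,000 (Novara) > 21,000 (Apex) > …
Every bidder forfeits their bid regardless of winning.
Revenue = 54,000 + 35,500 + 3,000 + 21,000 + 8,000 + 22,000 + 39,500 + 44,500 = $227,500.

Total revenue: $227,500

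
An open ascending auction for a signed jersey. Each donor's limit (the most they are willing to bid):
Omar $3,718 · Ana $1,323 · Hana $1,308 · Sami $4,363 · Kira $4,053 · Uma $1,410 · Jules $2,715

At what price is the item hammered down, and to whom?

Sami wins at $4,053

Sorting limits: 4,363 (Sami) > 4,053 (Kira) > 3,718 (Omar) > 2,715 (Jules) > 1,410 (Uma) > 1,323 (Ana) > …
Kira is the last rival to drop out, at $4,053; Sami remains and wins at that price.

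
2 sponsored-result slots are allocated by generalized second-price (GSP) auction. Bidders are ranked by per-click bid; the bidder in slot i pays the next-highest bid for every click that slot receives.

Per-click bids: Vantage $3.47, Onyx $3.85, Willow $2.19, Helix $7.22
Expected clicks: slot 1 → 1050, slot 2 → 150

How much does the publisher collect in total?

Sorting advertisers: $7.22 (Helix) > $3.85 (Onyx) > $3.47 (Vantage) > …
Slot 1: Helix pays $3.85 × 1050 = $4042.50
Slot 2: Onyx pays $3.47 × 150 = $520.50
Total = $4563.00

Total revenue: $4563.00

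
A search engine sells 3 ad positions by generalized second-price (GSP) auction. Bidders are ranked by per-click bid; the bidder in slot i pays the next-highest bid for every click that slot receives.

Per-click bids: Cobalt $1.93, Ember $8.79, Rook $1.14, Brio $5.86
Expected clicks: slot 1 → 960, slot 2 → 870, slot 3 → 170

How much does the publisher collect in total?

Total revenue: $7498.50

Sorting advertisers: $8.79 (Ember) > $5.86 (Brio) > $1.93 (Cobalt) > $1.14 (Rook)
Slot 1: Ember pays $5.86 × 960 = $5625.60
Slot 2: Brio pays $1.93 × 870 = $1679.10
Slot 3: Cobalt pays $1.14 × 170 = $193.80
Total = $7498.50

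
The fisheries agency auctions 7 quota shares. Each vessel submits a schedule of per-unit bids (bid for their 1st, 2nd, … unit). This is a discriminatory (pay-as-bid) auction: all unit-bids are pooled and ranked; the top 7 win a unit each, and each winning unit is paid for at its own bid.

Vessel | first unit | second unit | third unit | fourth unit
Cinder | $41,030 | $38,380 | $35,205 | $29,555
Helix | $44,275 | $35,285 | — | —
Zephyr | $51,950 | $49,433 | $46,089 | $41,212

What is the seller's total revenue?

Total revenue: $312,369

All unit-bids, highest first — top 7: 51,950 (Zephyr-1), 49,433 (Zephyr-2), 46,089 (Zephyr-3), 44,275 (Helix-1), 41,212 (Zephyr-4), 41,030 (Cinder-1), 38,380 (Cinder-2)
Next rejected bid: $35,285 (not a price — pay-as-bid).
Each winning unit pays its own bid.
Revenue = 51,950 + 49,433 + 46,089 + 44,275 + 41,212 + 41,030 + 38,380 = $312,369.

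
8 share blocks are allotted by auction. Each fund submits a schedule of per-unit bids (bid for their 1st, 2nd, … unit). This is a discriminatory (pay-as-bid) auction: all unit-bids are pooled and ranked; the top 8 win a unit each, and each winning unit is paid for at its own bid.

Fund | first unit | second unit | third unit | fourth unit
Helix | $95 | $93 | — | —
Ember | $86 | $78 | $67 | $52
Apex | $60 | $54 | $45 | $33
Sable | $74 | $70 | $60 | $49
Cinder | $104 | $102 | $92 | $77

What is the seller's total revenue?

Merging the schedules and taking the best 8: 104 (Cinder-1), 102 (Cinder-2), 95 (Helix-1), 93 (Helix-2), 92 (Cinder-3), 86 (Ember-1), 78 (Ember-2), 77 (Cinder-4)
Next rejected bid: $74 (not a price — pay-as-bid).
Each winning unit pays its own bid.
Revenue = 104 + 102 + 95 + 93 + 92 + 86 + 78 + 77 = $727.

Total revenue: $727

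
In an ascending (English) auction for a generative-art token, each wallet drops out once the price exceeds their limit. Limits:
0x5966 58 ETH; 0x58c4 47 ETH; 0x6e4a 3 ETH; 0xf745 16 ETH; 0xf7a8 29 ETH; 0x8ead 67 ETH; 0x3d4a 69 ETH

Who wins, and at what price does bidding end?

0x3d4a wins at 67 ETH

Limits ranked: 69 (0x3d4a) > 67 (0x8ead) > 58 (0x5966) > 47 (0x58c4) > 29 (0xf7a8) > 16 (0xf745) > …
Bidding ends when 0x8ead exits at 67 ETH; 0x3d4a takes it.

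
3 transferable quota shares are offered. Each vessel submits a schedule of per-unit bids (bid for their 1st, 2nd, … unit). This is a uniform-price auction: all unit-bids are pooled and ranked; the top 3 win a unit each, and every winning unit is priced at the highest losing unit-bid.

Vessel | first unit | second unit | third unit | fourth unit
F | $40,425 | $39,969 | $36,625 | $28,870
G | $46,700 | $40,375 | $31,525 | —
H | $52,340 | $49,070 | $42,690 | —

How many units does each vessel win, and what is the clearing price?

G 1, H 2; clearing price $42,690

Merging the schedules and taking the best 3: 52,340 (H-1), 49,070 (H-2), 46,700 (G-1)
The (k+1)-th unit-bid is $42,690.
Allocation: G 1, H 2.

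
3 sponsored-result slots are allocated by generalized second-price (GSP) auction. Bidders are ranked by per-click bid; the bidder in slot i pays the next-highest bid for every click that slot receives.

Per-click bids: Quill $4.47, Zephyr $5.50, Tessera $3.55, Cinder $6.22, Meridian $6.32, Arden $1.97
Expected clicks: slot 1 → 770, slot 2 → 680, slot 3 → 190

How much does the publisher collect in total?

Total revenue: $9378.70

Per-click bids in order: $6.32 (Meridian) > $6.22 (Cinder) > $5.50 (Zephyr) > $4.47 (Quill) > …
Slot 1: Meridian pays $6.22 × 770 = $4789.40
Slot 2: Cinder pays $5.50 × 680 = $3740.00
Slot 3: Zephyr pays $4.47 × 190 = $849.30
Total = $9378.70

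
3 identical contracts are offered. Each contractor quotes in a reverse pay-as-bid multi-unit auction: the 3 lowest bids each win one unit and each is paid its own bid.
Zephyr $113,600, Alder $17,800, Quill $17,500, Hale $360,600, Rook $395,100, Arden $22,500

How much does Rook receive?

Rook is paid $0

Sorting: 17,500 (Quill), 17,800 (Alder), 22,500 (Arden), 113,600 (Zephyr), 360,600 (Hale), …
Lowest 3: Quill, Alder, Arden.
Rook does not win → $0.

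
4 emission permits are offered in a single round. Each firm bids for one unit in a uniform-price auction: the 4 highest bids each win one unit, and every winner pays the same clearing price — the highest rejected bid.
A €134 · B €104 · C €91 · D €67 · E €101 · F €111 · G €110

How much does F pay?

F pays €101

Sorting: 134 (A), 111 (F), 110 (G), 104 (B), 101 (E), 91 (C), …
Winners (4 units): A, F, G, B.
Clearing price = highest rejected bid = €101.
F wins → pays €101.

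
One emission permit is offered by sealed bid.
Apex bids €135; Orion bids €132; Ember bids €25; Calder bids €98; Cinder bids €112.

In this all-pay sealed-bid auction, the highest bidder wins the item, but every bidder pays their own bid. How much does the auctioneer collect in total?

Total revenue: €502

All-pay sealed-bid auction: the highest bidder wins the item, but every bidder pays their own bid.
Bids in order: 135 (Apex) > 132 (Orion) > 112 (Cinder) > 98 (Calder) > 25 (Ember)
Apex wins with the top bid; all bids are sunk regardless.
Every bidder forfeits their bid regardless of winning.
Revenue = 135 + 132 + 25 + 98 + 112 = €502.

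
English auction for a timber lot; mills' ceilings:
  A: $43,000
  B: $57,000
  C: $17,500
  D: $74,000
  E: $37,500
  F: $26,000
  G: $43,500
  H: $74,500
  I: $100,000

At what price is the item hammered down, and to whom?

I wins at $74,500

Sorting limits: 100,000 (I) > 74,500 (H) > 74,000 (D) > 57,000 (B) > 43,500 (G) > 43,000 (A) > …
Once the price passes $74,500, only I is left; the hammer falls at H's limit of $74,500.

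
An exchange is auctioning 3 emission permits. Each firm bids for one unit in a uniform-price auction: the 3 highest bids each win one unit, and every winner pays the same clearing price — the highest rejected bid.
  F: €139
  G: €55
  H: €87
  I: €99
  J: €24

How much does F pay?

Ordering the bids: 139 (F), 99 (I), 87 (H), 55 (G), 24 (J)
Top 3: F, I, H.
Clearing price = highest rejected bid = €55.
F wins → pays €55.

F pays €55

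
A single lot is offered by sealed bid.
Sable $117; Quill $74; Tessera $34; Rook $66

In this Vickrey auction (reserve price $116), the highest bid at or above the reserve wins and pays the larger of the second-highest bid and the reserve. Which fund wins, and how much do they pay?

Sable pays $116

Vickrey auction (reserve price $116): the highest bid at or above the reserve wins and pays the larger of the second-highest bid and the reserve.
Sorting bids: 117 (Sable) > 74 (Quill) > 66 (Rook) > 34 (Tessera)
Highest eligible bid: Sable at $117.
max(second-highest $74, reserve $116) = $116.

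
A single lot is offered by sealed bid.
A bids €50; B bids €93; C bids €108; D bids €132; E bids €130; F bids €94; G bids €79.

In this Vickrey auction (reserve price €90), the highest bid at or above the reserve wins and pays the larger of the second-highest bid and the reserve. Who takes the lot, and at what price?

D pays €130

Sorting bids: 132 (D) > 130 (E) > 108 (C) > 94 (F) > 93 (B) > 79 (G) > …
Highest eligible bid: D at €132.
max(second-highest €130, reserve €90) = €130; the reserve does not bind.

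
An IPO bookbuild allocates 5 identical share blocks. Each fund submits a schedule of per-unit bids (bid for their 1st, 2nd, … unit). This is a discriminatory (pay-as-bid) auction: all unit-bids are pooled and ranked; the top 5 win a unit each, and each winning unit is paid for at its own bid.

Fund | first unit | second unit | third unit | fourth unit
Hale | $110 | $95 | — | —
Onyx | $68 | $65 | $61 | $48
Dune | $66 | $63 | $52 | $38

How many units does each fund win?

All unit-bids, highest first — top 5: 110 (Hale-1), 95 (Hale-2), 68 (Onyx-1), 66 (Dune-1), 65 (Onyx-2)
Next rejected bid: $63 (not a price — pay-as-bid).
Allocation: Dune 1, Hale 2, Onyx 2.

Dune 1, Hale 2, Onyx 2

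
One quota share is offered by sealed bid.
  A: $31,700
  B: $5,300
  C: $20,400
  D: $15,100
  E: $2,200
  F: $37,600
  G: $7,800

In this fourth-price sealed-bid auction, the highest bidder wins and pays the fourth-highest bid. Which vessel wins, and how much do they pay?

F pays $15,100

Rule: the highest bidder wins and pays the fourth-highest bid.
Sorting bids: 37,600 (F) > 31,700 (A) > 20,400 (C) > 15,100 (D) > 7,800 (G) > 5,300 (B) > …
F is highest; pays the fourth-highest bid, $15,100.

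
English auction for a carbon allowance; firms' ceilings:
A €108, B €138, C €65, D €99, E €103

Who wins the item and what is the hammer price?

Rule: the price rises until one bidder remains; the winner pays the price at which the last rival dropped out.
Sorting limits: 138 (B) > 108 (A) > 103 (E) > 99 (D) > 65 (C)
Bidding ends when A exits at €108; B takes it.

B wins at €108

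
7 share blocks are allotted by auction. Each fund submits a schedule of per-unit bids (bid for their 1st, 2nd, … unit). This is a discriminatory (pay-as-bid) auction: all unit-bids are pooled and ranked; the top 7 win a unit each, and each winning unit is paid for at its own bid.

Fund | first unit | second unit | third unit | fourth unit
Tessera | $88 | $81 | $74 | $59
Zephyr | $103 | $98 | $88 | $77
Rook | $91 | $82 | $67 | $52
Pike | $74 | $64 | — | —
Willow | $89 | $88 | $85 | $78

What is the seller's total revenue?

Total revenue: $645

Merging the schedules and taking the best 7: 103 (Zephyr-1), 98 (Zephyr-2), 91 (Rook-1), 89 (Willow-1), 88 (Tessera-1), 88 (Zephyr-3), 88 (Willow-2)
Next rejected bid: $85 (not a price — pay-as-bid).
Each winning unit pays its own bid.
Revenue = 103 + 98 + 91 + 89 + 88 + 88 + 88 = $645.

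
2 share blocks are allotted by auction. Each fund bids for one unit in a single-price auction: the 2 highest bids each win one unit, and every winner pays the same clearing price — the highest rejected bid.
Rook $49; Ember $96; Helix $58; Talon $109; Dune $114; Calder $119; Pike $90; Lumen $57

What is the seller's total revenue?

Ordering the bids: 119 (Calder), 114 (Dune), 109 (Talon), 96 (Ember), …
Top 2: Calder, Dune.
Clearing price = highest rejected bid = $109.
Total revenue = 2 × $109 = $218.

Total revenue: $218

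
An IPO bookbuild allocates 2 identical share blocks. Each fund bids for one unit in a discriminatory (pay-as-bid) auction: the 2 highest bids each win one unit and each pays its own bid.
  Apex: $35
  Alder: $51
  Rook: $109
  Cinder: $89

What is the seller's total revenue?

Bids ranked high→low: 109 (Rook), 89 (Cinder), 51 (Alder), 35 (Apex)
Winners (2 units): Rook, Cinder.
Total revenue = 109 + 89 = $198.

Total revenue: $198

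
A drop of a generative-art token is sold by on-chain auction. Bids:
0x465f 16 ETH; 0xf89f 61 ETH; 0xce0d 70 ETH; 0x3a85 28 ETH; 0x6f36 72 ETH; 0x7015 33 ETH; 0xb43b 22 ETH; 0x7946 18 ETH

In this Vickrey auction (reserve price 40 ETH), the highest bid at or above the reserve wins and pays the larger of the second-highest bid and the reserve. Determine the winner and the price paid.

Sorting bids: 72 (0x6f36) > 70 (0xce0d) > 61 (0xf89f) > 33 (0x7015) > 28 (0x3a85) > 22 (0xb43b) > …
0x6f36 has the top bid at or above the reserve (72 ETH).
Second-highest bid 70 ETH exceeds the reserve 40 ETH → payment 70 ETH.

0x6f36 pays 70 ETH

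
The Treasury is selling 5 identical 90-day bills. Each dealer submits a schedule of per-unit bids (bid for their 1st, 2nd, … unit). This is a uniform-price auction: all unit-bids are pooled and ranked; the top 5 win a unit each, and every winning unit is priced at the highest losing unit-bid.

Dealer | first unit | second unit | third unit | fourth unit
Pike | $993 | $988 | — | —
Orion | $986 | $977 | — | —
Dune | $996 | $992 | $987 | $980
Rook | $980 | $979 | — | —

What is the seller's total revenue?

All unit-bids, highest first — top 5: 996 (Dune-1), 993 (Pike-1), 992 (Dune-2), 988 (Pike-2), 987 (Dune-3)
Highest rejected unit-bid = $986.
Allocation: Dune 3, Pike 2. Every unit priced at $986.
Revenue = 5 × 986 = $4,930.

Total revenue: $4,930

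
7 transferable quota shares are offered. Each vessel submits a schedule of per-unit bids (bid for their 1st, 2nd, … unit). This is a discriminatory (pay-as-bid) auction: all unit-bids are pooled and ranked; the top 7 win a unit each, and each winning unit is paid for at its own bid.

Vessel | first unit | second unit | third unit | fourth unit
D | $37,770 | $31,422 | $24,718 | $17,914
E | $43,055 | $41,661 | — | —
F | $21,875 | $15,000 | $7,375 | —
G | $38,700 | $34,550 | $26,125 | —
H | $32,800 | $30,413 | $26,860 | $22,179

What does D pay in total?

D pays $69,192

Pooled unit-bids ranked (top 7): 43,055 (E-1), 41,661 (E-2), 38,700 (G-1), 37,770 (D-1), 34,550 (G-2), 32,800 (H-1), 31,422 (D-2)
Next rejected bid: $30,413 (not a price — pay-as-bid).
D's winning unit-bids: 37,770 + 31,422 = $69,192.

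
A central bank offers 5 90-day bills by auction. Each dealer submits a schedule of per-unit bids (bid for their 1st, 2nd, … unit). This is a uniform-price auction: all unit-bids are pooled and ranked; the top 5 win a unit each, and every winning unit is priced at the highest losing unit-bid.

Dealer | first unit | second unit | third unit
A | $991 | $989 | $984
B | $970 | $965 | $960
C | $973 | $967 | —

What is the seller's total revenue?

Pooled unit-bids ranked (top 5): 991 (A-1), 989 (A-2), 984 (A-3), 973 (C-1), 970 (B-1)
The (k+1)-th unit-bid is $967.
Allocation: A 3, B 1, C 1. Every unit priced at $967.
Revenue = 5 × 967 = $4,835.

Total revenue: $4,835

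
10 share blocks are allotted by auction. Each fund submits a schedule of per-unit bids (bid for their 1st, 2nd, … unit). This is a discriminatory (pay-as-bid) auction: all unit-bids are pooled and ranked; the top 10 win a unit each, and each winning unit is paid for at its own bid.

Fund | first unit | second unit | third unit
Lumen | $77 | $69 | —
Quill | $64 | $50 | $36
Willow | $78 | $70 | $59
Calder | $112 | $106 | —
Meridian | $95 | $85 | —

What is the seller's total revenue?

Merging the schedules and taking the best 10: 112 (Calder-1), 106 (Calder-2), 95 (Meridian-1), 85 (Meridian-2), 78 (Willow-1), 77 (Lumen-1), 70 (Willow-2), 69 (Lumen-2), 64 (Quill-1), 59 (Willow-3)
Next rejected bid: $50 (not a price — pay-as-bid).
Each winning unit pays its own bid.
Revenue = 112 + 106 + 95 + 85 + 78 + 77 + 70 + 69 + 64 + 59 = $815.

Total revenue: $815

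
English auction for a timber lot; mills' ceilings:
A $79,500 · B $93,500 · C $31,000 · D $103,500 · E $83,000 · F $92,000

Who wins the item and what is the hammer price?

D wins at $93,500

Limits ranked: 103,500 (D) > 93,500 (B) > 92,000 (F) > 83,000 (E) > 79,500 (A) > 31,000 (C)
Bidding ends when B exits at $93,500; D takes it.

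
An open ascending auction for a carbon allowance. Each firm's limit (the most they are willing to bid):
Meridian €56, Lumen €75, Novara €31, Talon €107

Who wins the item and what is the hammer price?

Rule: the price rises until one bidder remains; the winner pays the price at which the last rival dropped out.
Limits in order: 107 (Talon) > 75 (Lumen) > 56 (Meridian) > 31 (Novara)
Once the price passes €75, only Talon is left; the hammer falls at Lumen's limit of €75.

Talon wins at €75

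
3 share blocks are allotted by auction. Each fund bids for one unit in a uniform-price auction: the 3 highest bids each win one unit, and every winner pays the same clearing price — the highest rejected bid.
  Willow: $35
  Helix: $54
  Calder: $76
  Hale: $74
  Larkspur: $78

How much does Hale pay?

Bids ranked high→low: 78 (Larkspur), 76 (Calder), 74 (Hale), 54 (Helix), 35 (Willow)
Winners (3 units): Larkspur, Calder, Hale.
Clearing price = highest rejected bid = $54.
Hale wins → pays $54.

Hale pays $54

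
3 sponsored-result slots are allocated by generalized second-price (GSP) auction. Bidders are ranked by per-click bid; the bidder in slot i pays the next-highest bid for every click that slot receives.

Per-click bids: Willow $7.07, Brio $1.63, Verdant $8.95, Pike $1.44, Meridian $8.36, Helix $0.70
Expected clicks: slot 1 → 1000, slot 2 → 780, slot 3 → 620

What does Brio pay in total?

Brio pays $0.00

Per-click bids in order: $8.95 (Verdant) > $8.36 (Meridian) > $7.07 (Willow) > $1.63 (Brio) > …
Brio ranks below slot 3 → no slot, pays nothing.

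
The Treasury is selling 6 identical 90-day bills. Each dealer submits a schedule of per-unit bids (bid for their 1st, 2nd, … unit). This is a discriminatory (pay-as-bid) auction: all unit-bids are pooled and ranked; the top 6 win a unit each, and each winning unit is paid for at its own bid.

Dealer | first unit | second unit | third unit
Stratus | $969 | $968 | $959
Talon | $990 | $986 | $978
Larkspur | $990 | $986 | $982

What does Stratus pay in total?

Stratus pays $0

Pooled unit-bids ranked (top 6): 990 (Talon-1), 990 (Larkspur-1), 986 (Talon-2), 986 (Larkspur-2), 982 (Larkspur-3), 978 (Talon-3)
Next rejected bid: $969 (not a price — pay-as-bid).
Stratus wins no units.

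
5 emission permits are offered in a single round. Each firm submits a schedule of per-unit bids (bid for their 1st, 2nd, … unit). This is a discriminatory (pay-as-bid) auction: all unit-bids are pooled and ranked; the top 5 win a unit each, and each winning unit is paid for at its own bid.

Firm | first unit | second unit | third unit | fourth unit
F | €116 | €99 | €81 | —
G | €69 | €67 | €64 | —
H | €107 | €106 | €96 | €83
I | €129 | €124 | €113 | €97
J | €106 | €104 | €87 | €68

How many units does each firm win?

F 1, H 1, I 3

Pooled unit-bids ranked (top 5): 129 (I-1), 124 (I-2), 116 (F-1), 113 (I-3), 107 (H-1)
Next rejected bid: €106 (not a price — pay-as-bid).
Allocation: F 1, H 1, I 3.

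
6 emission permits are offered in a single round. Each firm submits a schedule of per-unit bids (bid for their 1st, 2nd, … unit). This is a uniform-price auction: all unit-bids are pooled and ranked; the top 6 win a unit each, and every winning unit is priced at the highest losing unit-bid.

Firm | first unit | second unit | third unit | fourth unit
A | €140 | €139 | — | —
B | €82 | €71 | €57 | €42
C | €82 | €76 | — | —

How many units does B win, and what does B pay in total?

All unit-bids, highest first — top 6: 140 (A-1), 139 (A-2), 82 (B-1), 82 (C-1), 76 (C-2), 71 (B-2)
First bid not allocated: €57.
B wins 2 unit(s) at €57 each.

B: 2 units, pays €114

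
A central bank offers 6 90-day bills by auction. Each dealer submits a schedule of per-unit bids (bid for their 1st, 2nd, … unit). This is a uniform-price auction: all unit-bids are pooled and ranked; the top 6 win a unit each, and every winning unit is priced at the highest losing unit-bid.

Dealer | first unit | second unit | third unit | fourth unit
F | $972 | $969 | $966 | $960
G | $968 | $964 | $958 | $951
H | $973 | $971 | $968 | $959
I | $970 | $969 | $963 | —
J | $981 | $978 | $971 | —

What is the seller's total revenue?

Total revenue: $5,820

Merging the schedules and taking the best 6: 981 (J-1), 978 (J-2), 973 (H-1), 972 (F-1), 971 (H-2), 971 (J-3)
The (k+1)-th unit-bid is $970.
Allocation: F 1, H 2, J 3. Every unit priced at $970.
Revenue = 6 × 970 = $5,820.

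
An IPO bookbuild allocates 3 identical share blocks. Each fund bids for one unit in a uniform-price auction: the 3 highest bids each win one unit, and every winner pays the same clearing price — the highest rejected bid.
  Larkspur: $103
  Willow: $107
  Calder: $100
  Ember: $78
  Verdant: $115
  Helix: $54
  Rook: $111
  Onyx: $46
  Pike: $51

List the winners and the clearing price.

Verdant, Rook, Willow; each pays $103

Bids ranked high→low: 115 (Verdant), 111 (Rook), 107 (Willow), 103 (Larkspur), 100 (Calder), …
The 3 highest are Verdant, Rook, Willow.
Clearing price = highest rejected bid = $103.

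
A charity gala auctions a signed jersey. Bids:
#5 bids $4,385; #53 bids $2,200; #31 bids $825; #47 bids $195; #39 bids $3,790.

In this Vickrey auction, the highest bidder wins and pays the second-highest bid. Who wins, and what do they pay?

#5 pays $3,790

Rule: the highest bidder wins and pays the second-highest bid.
Bids in order: 4,385 (#5) > 3,790 (#39) > 2,200 (#53) > 825 (#31) > 195 (#47)
Second-price: #5 pays #39's bid of $3,790.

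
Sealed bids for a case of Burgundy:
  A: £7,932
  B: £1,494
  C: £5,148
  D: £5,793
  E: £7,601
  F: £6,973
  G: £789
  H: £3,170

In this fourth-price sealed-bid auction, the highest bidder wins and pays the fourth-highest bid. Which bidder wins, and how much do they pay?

Bids in order: 7,932 (A) > 7,601 (E) > 6,973 (F) > 5,793 (D) > 5,148 (C) > 3,170 (H) > …
A wins; payment is bid #4 in the ranking = £5,793.

A pays £5,793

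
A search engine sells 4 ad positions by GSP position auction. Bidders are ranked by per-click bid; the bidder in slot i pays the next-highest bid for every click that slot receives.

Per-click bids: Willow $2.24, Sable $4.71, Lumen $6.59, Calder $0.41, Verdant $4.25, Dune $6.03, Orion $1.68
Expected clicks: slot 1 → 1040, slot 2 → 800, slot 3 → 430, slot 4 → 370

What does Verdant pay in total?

Verdant pays $828.80

Ranked by bid: $6.59 (Lumen) > $6.03 (Dune) > $4.71 (Sable) > $4.25 (Verdant) > $2.24 (Willow) > …
Verdant holds slot 4 → pays next bid $2.24 × 370 clicks = $828.80.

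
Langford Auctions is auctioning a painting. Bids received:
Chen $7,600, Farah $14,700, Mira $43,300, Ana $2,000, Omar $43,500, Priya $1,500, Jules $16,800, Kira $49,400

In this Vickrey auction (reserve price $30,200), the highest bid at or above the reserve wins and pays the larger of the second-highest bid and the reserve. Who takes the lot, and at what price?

Kira pays $43,500

Bids ranked: 49,400 (Kira) > 43,500 (Omar) > 43,300 (Mira) > 16,800 (Jules) > 14,700 (Farah) > 7,600 (Chen) > …
Kira has the top bid at or above the reserve ($49,400).
Second-highest bid $43,500 exceeds the reserve $30,200 → payment $43,500.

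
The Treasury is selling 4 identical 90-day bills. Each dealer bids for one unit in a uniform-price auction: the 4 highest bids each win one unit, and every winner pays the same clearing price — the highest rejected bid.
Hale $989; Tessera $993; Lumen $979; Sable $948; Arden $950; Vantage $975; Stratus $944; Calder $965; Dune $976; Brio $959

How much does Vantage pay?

Bids ranked high→low: 993 (Tessera), 989 (Hale), 979 (Lumen), 976 (Dune), 975 (Vantage), 965 (Calder), …
Winners (4 units): Tessera, Hale, Lumen, Dune.
Clearing price = highest rejected bid = $975.
Vantage does not win → pays $0.

Vantage pays $0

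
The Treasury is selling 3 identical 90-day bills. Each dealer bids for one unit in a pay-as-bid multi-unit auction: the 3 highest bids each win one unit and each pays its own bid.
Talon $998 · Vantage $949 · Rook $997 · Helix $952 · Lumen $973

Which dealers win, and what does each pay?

Sorting: 998 (Talon), 997 (Rook), 973 (Lumen), 952 (Helix), 949 (Vantage)
The 3 highest are Talon, Rook, Lumen.
Each winner pays its own bid: Talon $998, Rook $997, Lumen $973.

Talon $998, Rook $997, Lumen $973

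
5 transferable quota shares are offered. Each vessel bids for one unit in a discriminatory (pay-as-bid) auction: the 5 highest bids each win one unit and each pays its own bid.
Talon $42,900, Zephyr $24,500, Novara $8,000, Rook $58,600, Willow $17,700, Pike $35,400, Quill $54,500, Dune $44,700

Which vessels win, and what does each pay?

Rook $58,600, Quill $54,500, Dune $44,700, Talon $42,900, Pike $35,400

Bids ranked high→low: 58,600 (Rook), 54,500 (Quill), 44,700 (Dune), 42,900 (Talon), 35,400 (Pike), 24,500 (Zephyr), 17,700 (Willow), …
Top 5: Rook, Quill, Dune, Talon, Pike.
Each winner pays its own bid: Rook $58,600, Quill $54,500, Dune $44,700, Talon $42,900, Pike $35,400.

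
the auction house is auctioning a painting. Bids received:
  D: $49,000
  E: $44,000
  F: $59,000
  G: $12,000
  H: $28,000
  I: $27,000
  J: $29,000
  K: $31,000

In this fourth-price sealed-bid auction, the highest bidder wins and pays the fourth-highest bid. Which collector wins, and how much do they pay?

Bids in order: 59,000 (F) > 49,000 (D) > 44,000 (E) > 31,000 (K) > 29,000 (J) > 28,000 (H) > …
F is highest; pays the fourth-highest bid, $31,000.

F pays $31,000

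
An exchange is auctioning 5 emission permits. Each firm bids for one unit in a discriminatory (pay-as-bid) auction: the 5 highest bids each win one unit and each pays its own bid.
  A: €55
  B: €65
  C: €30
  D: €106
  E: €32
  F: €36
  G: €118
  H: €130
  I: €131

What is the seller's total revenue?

Bids ranked high→low: 131 (I), 130 (H), 118 (G), 106 (D), 65 (B), 55 (A), 36 (F), …
Top 5: I, H, G, D, B.
Total revenue = 131 + 130 + 118 + 106 + 65 = €550.

Total revenue: €550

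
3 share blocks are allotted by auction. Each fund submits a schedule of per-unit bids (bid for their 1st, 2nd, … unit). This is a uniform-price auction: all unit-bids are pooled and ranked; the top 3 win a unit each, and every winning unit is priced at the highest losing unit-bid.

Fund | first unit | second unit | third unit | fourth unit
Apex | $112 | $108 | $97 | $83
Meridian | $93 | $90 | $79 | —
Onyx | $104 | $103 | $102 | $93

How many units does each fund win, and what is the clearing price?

Apex 2, Onyx 1; clearing price $103

Merging the schedules and taking the best 3: 112 (Apex-1), 108 (Apex-2), 104 (Onyx-1)
First bid not allocated: $103.
Allocation: Apex 2, Onyx 1.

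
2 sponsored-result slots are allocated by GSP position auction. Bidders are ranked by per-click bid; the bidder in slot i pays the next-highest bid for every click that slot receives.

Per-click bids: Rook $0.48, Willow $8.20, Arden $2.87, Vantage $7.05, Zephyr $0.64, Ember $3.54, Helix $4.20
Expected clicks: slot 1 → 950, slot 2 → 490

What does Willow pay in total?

Willow pays $6697.50

Sorting advertisers: $8.20 (Willow) > $7.05 (Vantage) > $4.20 (Helix) > …
Willow holds slot 1 → pays next bid $7.05 × 950 clicks = $6697.50.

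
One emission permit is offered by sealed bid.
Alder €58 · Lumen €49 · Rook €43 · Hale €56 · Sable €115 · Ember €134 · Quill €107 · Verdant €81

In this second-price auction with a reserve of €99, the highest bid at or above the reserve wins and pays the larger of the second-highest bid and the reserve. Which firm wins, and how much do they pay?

Ember pays €115

Second-price auction with a reserve of €99: the highest bid at or above the reserve wins and pays the larger of the second-highest bid and the reserve.
Sorting bids: 134 (Ember) > 115 (Sable) > 107 (Quill) > 81 (Verdant) > 58 (Alder) > 56 (Hale) > …
Ember has the top bid at or above the reserve (€134).
Second-highest bid €115 exceeds the reserve €99 → payment €115.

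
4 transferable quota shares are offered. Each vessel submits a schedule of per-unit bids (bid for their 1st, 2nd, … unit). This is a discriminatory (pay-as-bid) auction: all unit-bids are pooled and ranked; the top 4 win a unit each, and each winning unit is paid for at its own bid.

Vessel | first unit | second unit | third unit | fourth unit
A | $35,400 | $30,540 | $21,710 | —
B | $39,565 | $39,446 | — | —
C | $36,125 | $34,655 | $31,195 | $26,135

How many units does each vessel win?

A 1, B 2, C 1

All unit-bids, highest first — top 4: 39,565 (B-1), 39,446 (B-2), 36,125 (C-1), 35,400 (A-1)
Next rejected bid: $34,655 (not a price — pay-as-bid).
Allocation: A 1, B 2, C 1.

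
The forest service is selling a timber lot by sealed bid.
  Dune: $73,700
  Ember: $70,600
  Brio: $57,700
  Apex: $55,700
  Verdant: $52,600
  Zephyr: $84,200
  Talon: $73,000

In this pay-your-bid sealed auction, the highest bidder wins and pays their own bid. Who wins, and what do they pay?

Sorting bids: 84,200 (Zephyr) > 73,700 (Dune) > 73,000 (Talon) > 70,600 (Ember) > 57,700 (Brio) > 55,700 (Apex) > …
First-price: Zephyr pays what they bid, $84,200.

Zephyr pays $84,200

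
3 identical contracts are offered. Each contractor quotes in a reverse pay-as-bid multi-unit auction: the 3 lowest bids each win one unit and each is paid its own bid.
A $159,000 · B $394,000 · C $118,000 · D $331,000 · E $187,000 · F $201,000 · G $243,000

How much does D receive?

Ordering the bids: 118,000 (C), 159,000 (A), 187,000 (E), 201,000 (F), 243,000 (G), …
Lowest 3: C, A, E.
D does not win → $0.

D is paid $0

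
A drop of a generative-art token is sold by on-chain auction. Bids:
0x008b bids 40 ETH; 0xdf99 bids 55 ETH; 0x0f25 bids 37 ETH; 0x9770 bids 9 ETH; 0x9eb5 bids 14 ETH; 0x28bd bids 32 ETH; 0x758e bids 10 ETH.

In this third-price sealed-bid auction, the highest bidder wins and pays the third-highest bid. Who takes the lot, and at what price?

0xdf99 pays 37 ETH

Bids ranked: 55 (0xdf99) > 40 (0x008b) > 37 (0x0f25) > 32 (0x28bd) > 14 (0x9eb5) > 10 (0x758e) > …
0xdf99 wins; payment is bid #3 in the ranking = 37 ETH.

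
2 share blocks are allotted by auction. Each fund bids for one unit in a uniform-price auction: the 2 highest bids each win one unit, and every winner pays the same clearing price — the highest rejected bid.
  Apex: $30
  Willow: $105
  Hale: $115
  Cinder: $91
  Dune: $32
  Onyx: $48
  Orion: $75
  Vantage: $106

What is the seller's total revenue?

Total revenue: $210

Ordering the bids: 115 (Hale), 106 (Vantage), 105 (Willow), 91 (Cinder), …
Top 2: Hale, Vantage.
First losing bid is Willow's $105, which sets the uniform price.
Total revenue = 2 × $105 = $210.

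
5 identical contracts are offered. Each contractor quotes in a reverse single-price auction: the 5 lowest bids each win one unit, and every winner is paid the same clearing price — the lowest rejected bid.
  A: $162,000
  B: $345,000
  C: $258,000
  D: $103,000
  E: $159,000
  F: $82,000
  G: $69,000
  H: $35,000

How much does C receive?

Ordering the bids: 35,000 (H), 69,000 (G), 82,000 (F), 103,000 (D), 159,000 (E), 162,000 (A), 258,000 (C), …
Winners (5 units): H, G, F, D, E.
Clearing price = lowest rejected bid = $162,000.
C does not win → is paid $0.

C is paid $0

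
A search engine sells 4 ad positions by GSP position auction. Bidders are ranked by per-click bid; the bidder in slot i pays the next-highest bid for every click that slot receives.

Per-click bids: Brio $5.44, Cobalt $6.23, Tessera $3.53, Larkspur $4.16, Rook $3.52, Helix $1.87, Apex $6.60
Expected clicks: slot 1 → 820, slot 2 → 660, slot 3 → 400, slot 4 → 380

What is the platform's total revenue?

Ranked by bid: $6.60 (Apex) > $6.23 (Cobalt) > $5.44 (Brio) > $4.16 (Larkspur) > $3.53 (Tessera) > …
Slot 1: Apex pays $6.23 × 820 = $5108.60
Slot 2: Cobalt pays $5.44 × 660 = $3590.40
Slot 3: Brio pays $4.16 × 400 = $1664.00
Slot 4: Larkspur pays $3.53 × 380 = $1341.40
Total = $11704.40

Total revenue: $11704.40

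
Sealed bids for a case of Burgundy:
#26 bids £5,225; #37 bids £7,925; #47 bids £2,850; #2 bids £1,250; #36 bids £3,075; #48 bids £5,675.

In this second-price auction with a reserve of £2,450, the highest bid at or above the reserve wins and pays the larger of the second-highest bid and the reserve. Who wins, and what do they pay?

#37 pays £5,675

Rule: the highest bid at or above the reserve wins and pays the larger of the second-highest bid and the reserve.
Bids in order: 7,925 (#37) > 5,675 (#48) > 5,225 (#26) > 3,075 (#36) > 2,850 (#47) > 1,250 (#2)
#37 has the top bid at or above the reserve (£7,925).
Second-highest bid £5,675 exceeds the reserve £2,450 → payment £5,675.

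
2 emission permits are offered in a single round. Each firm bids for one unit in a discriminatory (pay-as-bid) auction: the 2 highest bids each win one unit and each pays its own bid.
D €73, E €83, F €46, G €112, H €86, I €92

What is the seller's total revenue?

Total revenue: €204

Bids ranked high→low: 112 (G), 92 (I), 86 (H), 83 (E), …
The 2 highest are G, I.
Total revenue = 112 + 92 = €204.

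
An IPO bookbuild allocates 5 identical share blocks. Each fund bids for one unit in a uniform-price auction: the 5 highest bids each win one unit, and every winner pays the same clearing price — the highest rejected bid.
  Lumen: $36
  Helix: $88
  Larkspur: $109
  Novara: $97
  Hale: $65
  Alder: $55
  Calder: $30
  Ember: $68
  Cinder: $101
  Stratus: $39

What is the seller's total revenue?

Bids ranked high→low: 109 (Larkspur), 101 (Cinder), 97 (Novara), 88 (Helix), 68 (Ember), 65 (Hale), 55 (Alder), …
Top 5: Larkspur, Cinder, Novara, Helix, Ember.
Highest unsuccessful bid: $65 → clearing price.
Total revenue = 5 × $65 = $325.

Total revenue: $325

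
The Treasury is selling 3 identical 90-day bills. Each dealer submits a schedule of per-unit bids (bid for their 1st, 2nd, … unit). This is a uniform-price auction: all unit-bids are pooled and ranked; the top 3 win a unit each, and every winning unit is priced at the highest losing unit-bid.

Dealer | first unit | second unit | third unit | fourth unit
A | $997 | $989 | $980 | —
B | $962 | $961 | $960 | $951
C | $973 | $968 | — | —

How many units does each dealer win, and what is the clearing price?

Pooled unit-bids ranked (top 3): 997 (A-1), 989 (A-2), 980 (A-3)
First bid not allocated: $973.
Allocation: A 3.

A 3; clearing price $973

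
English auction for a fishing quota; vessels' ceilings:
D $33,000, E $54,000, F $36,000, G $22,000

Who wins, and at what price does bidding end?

E wins at $36,000

Rule: the price rises until one bidder remains; the winner pays the price at which the last rival dropped out.
Limits ranked: 54,000 (E) > 36,000 (F) > 33,000 (D) > 22,000 (G)
Bidding ends when F exits at $36,000; E takes it.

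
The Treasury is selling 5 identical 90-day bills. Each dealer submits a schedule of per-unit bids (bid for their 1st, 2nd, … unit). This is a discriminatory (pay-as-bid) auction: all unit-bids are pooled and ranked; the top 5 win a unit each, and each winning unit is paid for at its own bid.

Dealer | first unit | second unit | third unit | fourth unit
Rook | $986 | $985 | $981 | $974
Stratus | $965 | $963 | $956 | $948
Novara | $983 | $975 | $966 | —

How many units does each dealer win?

All unit-bids, highest first — top 5: 986 (Rook-1), 985 (Rook-2), 983 (Novara-1), 981 (Rook-3), 975 (Novara-2)
Next rejected bid: $974 (not a price — pay-as-bid).
Allocation: Novara 2, Rook 3.

Novara 2, Rook 3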